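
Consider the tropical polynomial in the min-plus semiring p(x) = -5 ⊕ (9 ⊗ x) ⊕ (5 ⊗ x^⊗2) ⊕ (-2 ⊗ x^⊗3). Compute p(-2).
p(-2) = -8

A tropical monomial a ⊗ x^⊗i evaluates to a + i · x. Evaluating each term at x = -2:
  Term 0 contributes -5 + 0 · -2 = -5
  Term 1 contributes 9 + 1 · -2 = 7
  Term 2 contributes 5 + 2 · -2 = 1
  Term 3 contributes -2 + 3 · -2 = -8
p(-2) = ⊕ of these = min[-5, 7, 1, -8] = -8.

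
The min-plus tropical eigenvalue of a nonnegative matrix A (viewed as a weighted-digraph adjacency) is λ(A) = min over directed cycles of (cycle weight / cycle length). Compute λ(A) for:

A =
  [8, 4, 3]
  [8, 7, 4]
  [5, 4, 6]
λ(A) = 4

Enumerate directed cycles and compute their means (weight / length). Sample:
  cycle 0 → 0: weight = 8, length = 1, mean = 8/1 ≈ 8.000
  cycle 1 → 1: weight = 7, length = 1, mean = 7/1 ≈ 7.000
  cycle 2 → 2: weight = 6, length = 1, mean = 6/1 ≈ 6.000
  cycle 0 → 1 → 0: weight = 12, length = 2, mean = 12/2 ≈ 6.000
  cycle 0 → 2 → 0: weight = 8, length = 2, mean = 8/2 ≈ 4.000
  cycle 1 → 0 → 1: weight = 12, length = 2, mean = 12/2 ≈ 6.000
Minimum mean = 4.000, attained e.g. along the cycle 0 → 2 → 0 with weight 8 and length 2. So λ(A) = 8/2 = 4.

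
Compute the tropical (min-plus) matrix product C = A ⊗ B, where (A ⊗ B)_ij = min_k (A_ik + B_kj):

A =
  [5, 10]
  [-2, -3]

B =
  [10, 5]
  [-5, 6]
A ⊗ B =
  [5, 10]
  [-8, 3]

Apply the min-plus product entry-by-entry:
  C[0][0] = min over k of (A[0][0] + B[0][0] = 5 + 10 = 15, A[0][1] + B[1][0] = 10 + -5 = 5) = 5 (attained at k = 1)
  C[0][1] = min over k of (A[0][0] + B[0][1] = 5 + 5 = 10, A[0][1] + B[1][1] = 10 + 6 = 16) = 10 (attained at k = 0)
  C[1][0] = min over k of (A[1][0] + B[0][0] = -2 + 10 = 8, A[1][1] + B[1][0] = -3 + -5 = -8) = -8 (attained at k = 1)
  C[1][1] = min over k of (A[1][0] + B[0][1] = -2 + 5 = 3, A[1][1] + B[1][1] = -3 + 6 = 3) = 3 (attained at k = 0)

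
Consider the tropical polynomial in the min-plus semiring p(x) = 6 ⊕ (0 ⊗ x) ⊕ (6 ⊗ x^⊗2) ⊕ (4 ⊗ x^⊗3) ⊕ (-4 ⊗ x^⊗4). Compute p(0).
p(0) = -4

A tropical monomial a ⊗ x^⊗i evaluates to a + i · x. Evaluating each term at x = 0:
  Term 0 contributes 6 + 0 · 0 = 6
  Term 1 contributes 0 + 1 · 0 = 0
  Term 2 contributes 6 + 2 · 0 = 6
  Term 3 contributes 4 + 3 · 0 = 4
  Term 4 contributes -4 + 4 · 0 = -4
p(0) = ⊕ of these = min[6, 0, 6, 4, -4] = -4.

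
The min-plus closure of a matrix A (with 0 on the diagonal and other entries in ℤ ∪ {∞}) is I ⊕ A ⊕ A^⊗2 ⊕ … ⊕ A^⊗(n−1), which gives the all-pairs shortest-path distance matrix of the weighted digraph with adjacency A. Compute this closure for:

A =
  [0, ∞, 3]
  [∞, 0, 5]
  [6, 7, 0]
Closure =
  [0, 10, 3]
  [11, 0, 5]
  [6, 7, 0]

This is the Floyd-Warshall all-pairs shortest-path computation. For each intermediate vertex k = 0, 1, …, 2, update dist[i][j] ← min(dist[i][j], dist[i][k] + dist[k][j]). The final matrix gives, for each (i, j), the minimum total weight of any directed path from i to j (possibly empty when i = j).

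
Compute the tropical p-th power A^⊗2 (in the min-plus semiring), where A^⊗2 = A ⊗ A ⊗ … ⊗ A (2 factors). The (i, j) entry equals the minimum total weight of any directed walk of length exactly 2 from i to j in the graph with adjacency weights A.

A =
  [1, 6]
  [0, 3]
A^⊗2 =
  [2, 7]
  [1, 6]

Each entry (A^⊗2)_ij equals the minimum over all length-2 walks i = v_0 → v_1 → … → v_2 = j of Σ_t A[v_t][v_{t+1}]. For example, for (i, j) = (0, 1) we minimise over 2 possible intermediate vertex sequences; the minimum is 7, attained along the walk 0 → 0 → 1.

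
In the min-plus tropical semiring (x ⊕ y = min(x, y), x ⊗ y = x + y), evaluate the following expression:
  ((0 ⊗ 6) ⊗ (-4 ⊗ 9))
((0 ⊗ 6) ⊗ (-4 ⊗ 9)) = 11

Expand innermost to outermost. Recall ⊕ takes the minimum of its arguments and ⊗ takes their sum. Working out the expression ((0 ⊗ 6) ⊗ (-4 ⊗ 9)) gives 11.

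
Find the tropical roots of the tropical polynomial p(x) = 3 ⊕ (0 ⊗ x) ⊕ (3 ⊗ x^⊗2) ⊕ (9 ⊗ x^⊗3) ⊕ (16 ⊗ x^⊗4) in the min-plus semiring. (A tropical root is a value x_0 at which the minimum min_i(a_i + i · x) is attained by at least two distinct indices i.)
Roots: {-7, -6, -3, 3}

Each tropical root is a break point of the lower envelope of the lines y = a_i + i · x (there are 5 lines, with slopes 0, 1, ..., 4). Only the lines that attain the minimum somewhere contribute to roots; other lines are dominated. Here the surviving (envelope) indices are i = 4, i = 3, i = 2, i = 1, i = 0.
Intersections between consecutive envelope lines give the roots: for adjacent envelope indices i < j the intersection is x = (a_i − a_j) / (j − i). Reading off the sorted break points: {-7, -6, -3, 3}.
Verification: at each break x_0, at least two indices attain the minimum of min_i(a_i + i · x_0).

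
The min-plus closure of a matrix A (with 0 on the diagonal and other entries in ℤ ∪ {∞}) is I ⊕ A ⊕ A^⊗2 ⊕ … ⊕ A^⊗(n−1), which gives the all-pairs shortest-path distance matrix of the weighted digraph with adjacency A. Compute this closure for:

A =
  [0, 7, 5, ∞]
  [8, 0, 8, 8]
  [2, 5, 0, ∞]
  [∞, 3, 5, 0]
Closure =
  [0, 7, 5, 15]
  [8, 0, 8, 8]
  [2, 5, 0, 13]
  [7, 3, 5, 0]

This is the Floyd-Warshall all-pairs shortest-path computation. For each intermediate vertex k = 0, 1, …, 3, update dist[i][j] ← min(dist[i][j], dist[i][k] + dist[k][j]). The final matrix gives, for each (i, j), the minimum total weight of any directed path from i to j (possibly empty when i = j).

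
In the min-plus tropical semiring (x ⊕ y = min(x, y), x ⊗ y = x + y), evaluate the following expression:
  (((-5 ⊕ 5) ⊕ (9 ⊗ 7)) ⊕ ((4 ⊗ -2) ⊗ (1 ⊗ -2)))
(((-5 ⊕ 5) ⊕ (9 ⊗ 7)) ⊕ ((4 ⊗ -2) ⊗ (1 ⊗ -2))) = -5

Expand innermost to outermost. Recall ⊕ takes the minimum of its arguments and ⊗ takes their sum. Working out the expression (((-5 ⊕ 5) ⊕ (9 ⊗ 7)) ⊕ ((4 ⊗ -2) ⊗ (1 ⊗ -2))) gives -5.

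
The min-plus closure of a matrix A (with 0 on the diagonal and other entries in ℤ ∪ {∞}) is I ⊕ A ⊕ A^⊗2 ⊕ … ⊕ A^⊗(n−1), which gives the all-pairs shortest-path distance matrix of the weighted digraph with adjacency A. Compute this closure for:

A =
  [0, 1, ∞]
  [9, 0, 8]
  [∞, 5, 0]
Closure =
  [0, 1, 9]
  [9, 0, 8]
  [14, 5, 0]

This is the Floyd-Warshall all-pairs shortest-path computation. For each intermediate vertex k = 0, 1, …, 2, update dist[i][j] ← min(dist[i][j], dist[i][k] + dist[k][j]). The final matrix gives, for each (i, j), the minimum total weight of any directed path from i to j (possibly empty when i = j).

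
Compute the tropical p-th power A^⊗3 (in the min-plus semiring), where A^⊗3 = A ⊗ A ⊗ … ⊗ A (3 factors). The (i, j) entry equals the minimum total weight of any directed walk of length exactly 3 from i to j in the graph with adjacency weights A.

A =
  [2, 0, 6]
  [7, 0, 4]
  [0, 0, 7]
A^⊗3 =
  [4, 0, 4]
  [4, 0, 4]
  [4, 0, 4]

Each entry (A^⊗3)_ij equals the minimum over all length-3 walks i = v_0 → v_1 → … → v_3 = j of Σ_t A[v_t][v_{t+1}]. For example, for (i, j) = (0, 2) we minimise over 9 possible intermediate vertex sequences; the minimum is 4, attained along the walk 0 → 1 → 1 → 2.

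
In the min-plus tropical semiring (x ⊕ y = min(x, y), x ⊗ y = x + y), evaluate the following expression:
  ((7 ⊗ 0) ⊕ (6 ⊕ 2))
((7 ⊗ 0) ⊕ (6 ⊕ 2)) = 2

Expand innermost to outermost. Recall ⊕ takes the minimum of its arguments and ⊗ takes their sum. Working out the expression ((7 ⊗ 0) ⊕ (6 ⊕ 2)) gives 2.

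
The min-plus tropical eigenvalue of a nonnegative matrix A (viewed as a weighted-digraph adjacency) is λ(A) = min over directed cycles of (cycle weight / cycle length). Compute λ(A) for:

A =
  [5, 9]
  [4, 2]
λ(A) = 2

Enumerate directed cycles and compute their means (weight / length). Sample:
  cycle 0 → 0: weight = 5, length = 1, mean = 5/1 ≈ 5.000
  cycle 1 → 1: weight = 2, length = 1, mean = 2/1 ≈ 2.000
  cycle 0 → 1 → 0: weight = 13, length = 2, mean = 13/2 ≈ 6.500
  cycle 1 → 0 → 1: weight = 13, length = 2, mean = 13/2 ≈ 6.500
Minimum mean = 2.000, attained e.g. along the cycle 1 → 1 with weight 2 and length 1. So λ(A) = 2/1 = 2.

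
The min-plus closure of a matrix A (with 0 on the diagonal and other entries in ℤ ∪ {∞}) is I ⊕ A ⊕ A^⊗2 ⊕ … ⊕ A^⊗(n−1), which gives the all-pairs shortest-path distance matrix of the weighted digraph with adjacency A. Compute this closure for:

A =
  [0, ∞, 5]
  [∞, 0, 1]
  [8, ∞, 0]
Closure =
  [0, ∞, 5]
  [9, 0, 1]
  [8, ∞, 0]

This is the Floyd-Warshall all-pairs shortest-path computation. For each intermediate vertex k = 0, 1, …, 2, update dist[i][j] ← min(dist[i][j], dist[i][k] + dist[k][j]). The final matrix gives, for each (i, j), the minimum total weight of any directed path from i to j (possibly empty when i = j).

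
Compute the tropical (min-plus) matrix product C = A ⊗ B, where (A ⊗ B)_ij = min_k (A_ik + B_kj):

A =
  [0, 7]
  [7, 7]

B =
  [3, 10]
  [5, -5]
A ⊗ B =
  [3, 2]
  [10, 2]

Apply the min-plus product entry-by-entry:
  C[0][0] = min over k of (A[0][0] + B[0][0] = 0 + 3 = 3, A[0][1] + B[1][0] = 7 + 5 = 12) = 3 (attained at k = 0)
  C[0][1] = min over k of (A[0][0] + B[0][1] = 0 + 10 = 10, A[0][1] + B[1][1] = 7 + -5 = 2) = 2 (attained at k = 1)
  C[1][0] = min over k of (A[1][0] + B[0][0] = 7 + 3 = 10, A[1][1] + B[1][0] = 7 + 5 = 12) = 10 (attained at k = 0)
  C[1][1] = min over k of (A[1][0] + B[0][1] = 7 + 10 = 17, A[1][1] + B[1][1] = 7 + -5 = 2) = 2 (attained at k = 1)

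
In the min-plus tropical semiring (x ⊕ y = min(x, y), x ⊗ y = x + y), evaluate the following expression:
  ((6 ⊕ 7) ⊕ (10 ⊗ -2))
((6 ⊕ 7) ⊕ (10 ⊗ -2)) = 6

Expand innermost to outermost. Recall ⊕ takes the minimum of its arguments and ⊗ takes their sum. Working out the expression ((6 ⊕ 7) ⊕ (10 ⊗ -2)) gives 6.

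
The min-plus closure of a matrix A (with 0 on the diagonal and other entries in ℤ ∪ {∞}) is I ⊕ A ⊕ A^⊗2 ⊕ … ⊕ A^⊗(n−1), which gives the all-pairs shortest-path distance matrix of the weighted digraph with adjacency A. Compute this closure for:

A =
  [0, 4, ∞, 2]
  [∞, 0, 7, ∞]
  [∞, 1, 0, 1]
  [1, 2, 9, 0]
Closure =
  [0, 4, 11, 2]
  [9, 0, 7, 8]
  [2, 1, 0, 1]
  [1, 2, 9, 0]

This is the Floyd-Warshall all-pairs shortest-path computation. For each intermediate vertex k = 0, 1, …, 3, update dist[i][j] ← min(dist[i][j], dist[i][k] + dist[k][j]). The final matrix gives, for each (i, j), the minimum total weight of any directed path from i to j (possibly empty when i = j).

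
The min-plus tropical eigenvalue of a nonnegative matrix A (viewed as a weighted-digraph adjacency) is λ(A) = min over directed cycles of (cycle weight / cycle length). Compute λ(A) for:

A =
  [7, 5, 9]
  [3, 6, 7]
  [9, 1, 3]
λ(A) = 3

Enumerate directed cycles and compute their means (weight / length). Sample:
  cycle 0 → 0: weight = 7, length = 1, mean = 7/1 ≈ 7.000
  cycle 1 → 1: weight = 6, length = 1, mean = 6/1 ≈ 6.000
  cycle 2 → 2: weight = 3, length = 1, mean = 3/1 ≈ 3.000
  cycle 0 → 1 → 0: weight = 8, length = 2, mean = 8/2 ≈ 4.000
  cycle 0 → 2 → 0: weight = 18, length = 2, mean = 18/2 ≈ 9.000
  cycle 1 → 0 → 1: weight = 8, length = 2, mean = 8/2 ≈ 4.000
Minimum mean = 3.000, attained e.g. along the cycle 2 → 2 with weight 3 and length 1. So λ(A) = 3/1 = 3.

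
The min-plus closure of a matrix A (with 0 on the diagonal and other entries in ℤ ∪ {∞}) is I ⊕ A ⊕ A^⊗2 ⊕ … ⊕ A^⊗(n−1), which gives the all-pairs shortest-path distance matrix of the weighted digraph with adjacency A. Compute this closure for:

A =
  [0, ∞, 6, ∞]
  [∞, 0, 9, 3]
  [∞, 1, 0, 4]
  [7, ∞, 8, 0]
Closure =
  [0, 7, 6, 10]
  [10, 0, 9, 3]
  [11, 1, 0, 4]
  [7, 9, 8, 0]

This is the Floyd-Warshall all-pairs shortest-path computation. For each intermediate vertex k = 0, 1, …, 3, update dist[i][j] ← min(dist[i][j], dist[i][k] + dist[k][j]). The final matrix gives, for each (i, j), the minimum total weight of any directed path from i to j (possibly empty when i = j).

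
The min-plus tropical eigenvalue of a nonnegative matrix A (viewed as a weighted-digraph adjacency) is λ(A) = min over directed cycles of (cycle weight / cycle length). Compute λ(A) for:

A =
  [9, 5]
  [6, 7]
λ(A) = 11/2

Enumerate directed cycles and compute their means (weight / length). Sample:
  cycle 0 → 0: weight = 9, length = 1, mean = 9/1 ≈ 9.000
  cycle 1 → 1: weight = 7, length = 1, mean = 7/1 ≈ 7.000
  cycle 0 → 1 → 0: weight = 11, length = 2, mean = 11/2 ≈ 5.500
  cycle 1 → 0 → 1: weight = 11, length = 2, mean = 11/2 ≈ 5.500
Minimum mean = 5.500, attained e.g. along the cycle 0 → 1 → 0 with weight 11 and length 2. So λ(A) = 11/2 = 11/2.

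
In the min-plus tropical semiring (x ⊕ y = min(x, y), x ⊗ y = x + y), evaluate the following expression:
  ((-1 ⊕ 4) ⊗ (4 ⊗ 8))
((-1 ⊕ 4) ⊗ (4 ⊗ 8)) = 11

Expand innermost to outermost. Recall ⊕ takes the minimum of its arguments and ⊗ takes their sum. Working out the expression ((-1 ⊕ 4) ⊗ (4 ⊗ 8)) gives 11.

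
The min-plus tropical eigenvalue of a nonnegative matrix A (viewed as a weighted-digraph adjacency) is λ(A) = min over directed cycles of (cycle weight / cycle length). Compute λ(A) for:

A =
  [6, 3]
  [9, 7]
λ(A) = 6

Enumerate directed cycles and compute their means (weight / length). Sample:
  cycle 0 → 0: weight = 6, length = 1, mean = 6/1 ≈ 6.000
  cycle 1 → 1: weight = 7, length = 1, mean = 7/1 ≈ 7.000
  cycle 0 → 1 → 0: weight = 12, length = 2, mean = 12/2 ≈ 6.000
  cycle 1 → 0 → 1: weight = 12, length = 2, mean = 12/2 ≈ 6.000
Minimum mean = 6.000, attained e.g. along the cycle 0 → 0 with weight 6 and length 1. So λ(A) = 6/1 = 6.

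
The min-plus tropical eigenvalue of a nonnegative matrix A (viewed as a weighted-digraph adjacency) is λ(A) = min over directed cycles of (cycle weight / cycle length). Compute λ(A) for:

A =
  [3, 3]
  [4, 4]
λ(A) = 3

Enumerate directed cycles and compute their means (weight / length). Sample:
  cycle 0 → 0: weight = 3, length = 1, mean = 3/1 ≈ 3.000
  cycle 1 → 1: weight = 4, length = 1, mean = 4/1 ≈ 4.000
  cycle 0 → 1 → 0: weight = 7, length = 2, mean = 7/2 ≈ 3.500
  cycle 1 → 0 → 1: weight = 7, length = 2, mean = 7/2 ≈ 3.500
Minimum mean = 3.000, attained e.g. along the cycle 0 → 0 with weight 3 and length 1. So λ(A) = 3/1 = 3.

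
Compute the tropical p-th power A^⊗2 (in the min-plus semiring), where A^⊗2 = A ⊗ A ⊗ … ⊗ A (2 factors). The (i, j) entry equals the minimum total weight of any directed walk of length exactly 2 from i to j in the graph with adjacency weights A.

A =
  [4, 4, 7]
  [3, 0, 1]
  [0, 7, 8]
A^⊗2 =
  [7, 4, 5]
  [1, 0, 1]
  [4, 4, 7]

Each entry (A^⊗2)_ij equals the minimum over all length-2 walks i = v_0 → v_1 → … → v_2 = j of Σ_t A[v_t][v_{t+1}]. For example, for (i, j) = (0, 2) we minimise over 3 possible intermediate vertex sequences; the minimum is 5, attained along the walk 0 → 1 → 2.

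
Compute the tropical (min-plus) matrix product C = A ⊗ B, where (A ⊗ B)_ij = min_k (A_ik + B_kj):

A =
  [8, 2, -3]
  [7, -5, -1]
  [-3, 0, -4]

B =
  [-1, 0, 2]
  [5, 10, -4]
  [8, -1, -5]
A ⊗ B =
  [5, -4, -8]
  [0, -2, -9]
  [-4, -5, -9]

Apply the min-plus product entry-by-entry:
  C[0][0] = min over k of (A[0][0] + B[0][0] = 8 + -1 = 7, A[0][1] + B[1][0] = 2 + 5 = 7, A[0][2] + B[2][0] = -3 + 8 = 5) = 5 (attained at k = 2)
  C[0][1] = min over k of (A[0][0] + B[0][1] = 8 + 0 = 8, A[0][1] + B[1][1] = 2 + 10 = 12, A[0][2] + B[2][1] = -3 + -1 = -4) = -4 (attained at k = 2)
  C[0][2] = min over k of (A[0][0] + B[0][2] = 8 + 2 = 10, A[0][1] + B[1][2] = 2 + -4 = -2, A[0][2] + B[2][2] = -3 + -5 = -8) = -8 (attained at k = 2)
  C[1][0] = min over k of (A[1][0] + B[0][0] = 7 + -1 = 6, A[1][1] + B[1][0] = -5 + 5 = 0, A[1][2] + B[2][0] = -1 + 8 = 7) = 0 (attained at k = 1)
  C[1][1] = min over k of (A[1][0] + B[0][1] = 7 + 0 = 7, A[1][1] + B[1][1] = -5 + 10 = 5, A[1][2] + B[2][1] = -1 + -1 = -2) = -2 (attained at k = 2)
  C[1][2] = min over k of (A[1][0] + B[0][2] = 7 + 2 = 9, A[1][1] + B[1][2] = -5 + -4 = -9, A[1][2] + B[2][2] = -1 + -5 = -6) = -9 (attained at k = 1)
  C[2][0] = min over k of (A[2][0] + B[0][0] = -3 + -1 = -4, A[2][1] + B[1][0] = 0 + 5 = 5, A[2][2] + B[2][0] = -4 + 8 = 4) = -4 (attained at k = 0)
  C[2][1] = min over k of (A[2][0] + B[0][1] = -3 + 0 = -3, A[2][1] + B[1][1] = 0 + 10 = 10, A[2][2] + B[2][1] = -4 + -1 = -5) = -5 (attained at k = 2)
  C[2][2] = min over k of (A[2][0] + B[0][2] = -3 + 2 = -1, A[2][1] + B[1][2] = 0 + -4 = -4, A[2][2] + B[2][2] = -4 + -5 = -9) = -9 (attained at k = 2)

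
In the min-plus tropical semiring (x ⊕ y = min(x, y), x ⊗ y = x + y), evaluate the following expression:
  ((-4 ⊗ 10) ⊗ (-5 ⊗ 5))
((-4 ⊗ 10) ⊗ (-5 ⊗ 5)) = 6

Expand innermost to outermost. Recall ⊕ takes the minimum of its arguments and ⊗ takes their sum. Working out the expression ((-4 ⊗ 10) ⊗ (-5 ⊗ 5)) gives 6.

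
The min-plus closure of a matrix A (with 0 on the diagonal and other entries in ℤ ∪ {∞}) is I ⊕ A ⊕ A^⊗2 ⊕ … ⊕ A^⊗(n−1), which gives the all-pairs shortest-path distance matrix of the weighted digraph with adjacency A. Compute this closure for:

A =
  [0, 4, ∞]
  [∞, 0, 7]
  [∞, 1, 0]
Closure =
  [0, 4, 11]
  [∞, 0, 7]
  [∞, 1, 0]

This is the Floyd-Warshall all-pairs shortest-path computation. For each intermediate vertex k = 0, 1, …, 2, update dist[i][j] ← min(dist[i][j], dist[i][k] + dist[k][j]). The final matrix gives, for each (i, j), the minimum total weight of any directed path from i to j (possibly empty when i = j).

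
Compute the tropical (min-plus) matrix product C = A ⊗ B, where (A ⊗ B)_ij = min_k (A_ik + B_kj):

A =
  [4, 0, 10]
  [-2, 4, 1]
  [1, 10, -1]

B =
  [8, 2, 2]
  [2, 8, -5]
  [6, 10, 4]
A ⊗ B =
  [2, 6, -5]
  [6, 0, -1]
  [5, 3, 3]

Apply the min-plus product entry-by-entry:
  C[0][0] = min over k of (A[0][0] + B[0][0] = 4 + 8 = 12, A[0][1] + B[1][0] = 0 + 2 = 2, A[0][2] + B[2][0] = 10 + 6 = 16) = 2 (attained at k = 1)
  C[0][1] = min over k of (A[0][0] + B[0][1] = 4 + 2 = 6, A[0][1] + B[1][1] = 0 + 8 = 8, A[0][2] + B[2][1] = 10 + 10 = 20) = 6 (attained at k = 0)
  C[0][2] = min over k of (A[0][0] + B[0][2] = 4 + 2 = 6, A[0][1] + B[1][2] = 0 + -5 = -5, A[0][2] + B[2][2] = 10 + 4 = 14) = -5 (attained at k = 1)
  C[1][0] = min over k of (A[1][0] + B[0][0] = -2 + 8 = 6, A[1][1] + B[1][0] = 4 + 2 = 6, A[1][2] + B[2][0] = 1 + 6 = 7) = 6 (attained at k = 0)
  C[1][1] = min over k of (A[1][0] + B[0][1] = -2 + 2 = 0, A[1][1] + B[1][1] = 4 + 8 = 12, A[1][2] + B[2][1] = 1 + 10 = 11) = 0 (attained at k = 0)
  C[1][2] = min over k of (A[1][0] + B[0][2] = -2 + 2 = 0, A[1][1] + B[1][2] = 4 + -5 = -1, A[1][2] + B[2][2] = 1 + 4 = 5) = -1 (attained at k = 1)
  C[2][0] = min over k of (A[2][0] + B[0][0] = 1 + 8 = 9, A[2][1] + B[1][0] = 10 + 2 = 12, A[2][2] + B[2][0] = -1 + 6 = 5) = 5 (attained at k = 2)
  C[2][1] = min over k of (A[2][0] + B[0][1] = 1 + 2 = 3, A[2][1] + B[1][1] = 10 + 8 = 18, A[2][2] + B[2][1] = -1 + 10 = 9) = 3 (attained at k = 0)
  C[2][2] = min over k of (A[2][0] + B[0][2] = 1 + 2 = 3, A[2][1] + B[1][2] = 10 + -5 = 5, A[2][2] + B[2][2] = -1 + 4 = 3) = 3 (attained at k = 0)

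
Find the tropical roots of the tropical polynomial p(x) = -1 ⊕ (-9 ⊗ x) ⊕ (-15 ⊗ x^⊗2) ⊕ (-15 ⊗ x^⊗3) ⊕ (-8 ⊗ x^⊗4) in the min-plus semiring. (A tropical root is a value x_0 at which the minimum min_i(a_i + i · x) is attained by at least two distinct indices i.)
Roots: {-7, 0, 6, 8}

Each tropical root is a break point of the lower envelope of the lines y = a_i + i · x (there are 5 lines, with slopes 0, 1, ..., 4). Only the lines that attain the minimum somewhere contribute to roots; other lines are dominated. Here the surviving (envelope) indices are i = 4, i = 3, i = 2, i = 1, i = 0.
Intersections between consecutive envelope lines give the roots: for adjacent envelope indices i < j the intersection is x = (a_i − a_j) / (j − i). Reading off the sorted break points: {-7, 0, 6, 8}.
Verification: at each break x_0, at least two indices attain the minimum of min_i(a_i + i · x_0).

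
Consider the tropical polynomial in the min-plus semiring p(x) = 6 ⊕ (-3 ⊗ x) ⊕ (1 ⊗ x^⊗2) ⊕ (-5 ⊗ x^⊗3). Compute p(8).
p(8) = 5

A tropical monomial a ⊗ x^⊗i evaluates to a + i · x. Evaluating each term at x = 8:
  Term 0 contributes 6 + 0 · 8 = 6
  Term 1 contributes -3 + 1 · 8 = 5
  Term 2 contributes 1 + 2 · 8 = 17
  Term 3 contributes -5 + 3 · 8 = 19
p(8) = ⊕ of these = min[6, 5, 17, 19] = 5.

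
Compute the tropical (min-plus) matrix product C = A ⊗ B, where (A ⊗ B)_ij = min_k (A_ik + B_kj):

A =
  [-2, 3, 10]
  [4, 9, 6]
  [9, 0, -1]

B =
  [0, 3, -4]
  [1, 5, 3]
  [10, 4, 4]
A ⊗ B =
  [-2, 1, -6]
  [4, 7, 0]
  [1, 3, 3]

Apply the min-plus product entry-by-entry:
  C[0][0] = min over k of (A[0][0] + B[0][0] = -2 + 0 = -2, A[0][1] + B[1][0] = 3 + 1 = 4, A[0][2] + B[2][0] = 10 + 10 = 20) = -2 (attained at k = 0)
  C[0][1] = min over k of (A[0][0] + B[0][1] = -2 + 3 = 1, A[0][1] + B[1][1] = 3 + 5 = 8, A[0][2] + B[2][1] = 10 + 4 = 14) = 1 (attained at k = 0)
  C[0][2] = min over k of (A[0][0] + B[0][2] = -2 + -4 = -6, A[0][1] + B[1][2] = 3 + 3 = 6, A[0][2] + B[2][2] = 10 + 4 = 14) = -6 (attained at k = 0)
  C[1][0] = min over k of (A[1][0] + B[0][0] = 4 + 0 = 4, A[1][1] + B[1][0] = 9 + 1 = 10, A[1][2] + B[2][0] = 6 + 10 = 16) = 4 (attained at k = 0)
  C[1][1] = min over k of (A[1][0] + B[0][1] = 4 + 3 = 7, A[1][1] + B[1][1] = 9 + 5 = 14, A[1][2] + B[2][1] = 6 + 4 = 10) = 7 (attained at k = 0)
  C[1][2] = min over k of (A[1][0] + B[0][2] = 4 + -4 = 0, A[1][1] + B[1][2] = 9 + 3 = 12, A[1][2] + B[2][2] = 6 + 4 = 10) = 0 (attained at k = 0)
  C[2][0] = min over k of (A[2][0] + B[0][0] = 9 + 0 = 9, A[2][1] + B[1][0] = 0 + 1 = 1, A[2][2] + B[2][0] = -1 + 10 = 9) = 1 (attained at k = 1)
  C[2][1] = min over k of (A[2][0] + B[0][1] = 9 + 3 = 12, A[2][1] + B[1][1] = 0 + 5 = 5, A[2][2] + B[2][1] = -1 + 4 = 3) = 3 (attained at k = 2)
  C[2][2] = min over k of (A[2][0] + B[0][2] = 9 + -4 = 5, A[2][1] + B[1][2] = 0 + 3 = 3, A[2][2] + B[2][2] = -1 + 4 = 3) = 3 (attained at k = 1)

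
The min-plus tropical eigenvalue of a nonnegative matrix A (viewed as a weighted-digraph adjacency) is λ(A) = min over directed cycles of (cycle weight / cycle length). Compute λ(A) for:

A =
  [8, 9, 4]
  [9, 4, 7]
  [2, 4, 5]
λ(A) = 3

Enumerate directed cycles and compute their means (weight / length). Sample:
  cycle 0 → 0: weight = 8, length = 1, mean = 8/1 ≈ 8.000
  cycle 1 → 1: weight = 4, length = 1, mean = 4/1 ≈ 4.000
  cycle 2 → 2: weight = 5, length = 1, mean = 5/1 ≈ 5.000
  cycle 0 → 1 → 0: weight = 18, length = 2, mean = 18/2 ≈ 9.000
  cycle 0 → 2 → 0: weight = 6, length = 2, mean = 6/2 ≈ 3.000
  cycle 1 → 0 → 1: weight = 18, length = 2, mean = 18/2 ≈ 9.000
Minimum mean = 3.000, attained e.g. along the cycle 0 → 2 → 0 with weight 6 and length 2. So λ(A) = 6/2 = 3.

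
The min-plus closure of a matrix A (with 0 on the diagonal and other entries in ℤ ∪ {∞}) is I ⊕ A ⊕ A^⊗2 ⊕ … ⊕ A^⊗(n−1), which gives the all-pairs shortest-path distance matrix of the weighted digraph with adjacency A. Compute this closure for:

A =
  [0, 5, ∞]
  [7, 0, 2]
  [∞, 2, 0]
Closure =
  [0, 5, 7]
  [7, 0, 2]
  [9, 2, 0]

This is the Floyd-Warshall all-pairs shortest-path computation. For each intermediate vertex k = 0, 1, …, 2, update dist[i][j] ← min(dist[i][j], dist[i][k] + dist[k][j]). The final matrix gives, for each (i, j), the minimum total weight of any directed path from i to j (possibly empty when i = j).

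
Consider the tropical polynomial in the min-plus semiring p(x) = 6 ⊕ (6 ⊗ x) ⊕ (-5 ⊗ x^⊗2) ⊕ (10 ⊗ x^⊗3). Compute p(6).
p(6) = 6

A tropical monomial a ⊗ x^⊗i evaluates to a + i · x. Evaluating each term at x = 6:
  Term 0 contributes 6 + 0 · 6 = 6
  Term 1 contributes 6 + 1 · 6 = 12
  Term 2 contributes -5 + 2 · 6 = 7
  Term 3 contributes 10 + 3 · 6 = 28
p(6) = ⊕ of these = min[6, 12, 7, 28] = 6.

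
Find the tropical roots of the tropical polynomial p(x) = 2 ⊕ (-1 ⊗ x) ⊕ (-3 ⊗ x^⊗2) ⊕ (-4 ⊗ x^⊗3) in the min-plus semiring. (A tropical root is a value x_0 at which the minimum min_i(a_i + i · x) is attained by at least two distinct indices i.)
Roots: {1, 2, 3}

Each tropical root is a break point of the lower envelope of the lines y = a_i + i · x (there are 4 lines, with slopes 0, 1, ..., 3). Only the lines that attain the minimum somewhere contribute to roots; other lines are dominated. Here the surviving (envelope) indices are i = 3, i = 2, i = 1, i = 0.
Intersections between consecutive envelope lines give the roots: for adjacent envelope indices i < j the intersection is x = (a_i − a_j) / (j − i). Reading off the sorted break points: {1, 2, 3}.
Verification: at each break x_0, at least two indices attain the minimum of min_i(a_i + i · x_0).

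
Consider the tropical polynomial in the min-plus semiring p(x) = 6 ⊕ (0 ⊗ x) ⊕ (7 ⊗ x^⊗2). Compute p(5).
p(5) = 5

A tropical monomial a ⊗ x^⊗i evaluates to a + i · x. Evaluating each term at x = 5:
  Term 0 contributes 6 + 0 · 5 = 6
  Term 1 contributes 0 + 1 · 5 = 5
  Term 2 contributes 7 + 2 · 5 = 17
p(5) = ⊕ of these = min[6, 5, 17] = 5.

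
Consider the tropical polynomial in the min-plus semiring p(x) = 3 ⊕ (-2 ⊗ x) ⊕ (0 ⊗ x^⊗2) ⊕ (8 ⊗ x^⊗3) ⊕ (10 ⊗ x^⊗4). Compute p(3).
p(3) = 1

A tropical monomial a ⊗ x^⊗i evaluates to a + i · x. Evaluating each term at x = 3:
  Term 0 contributes 3 + 0 · 3 = 3
  Term 1 contributes -2 + 1 · 3 = 1
  Term 2 contributes 0 + 2 · 3 = 6
  Term 3 contributes 8 + 3 · 3 = 17
  Term 4 contributes 10 + 4 · 3 = 22
p(3) = ⊕ of these = min[3, 1, 6, 17, 22] = 1.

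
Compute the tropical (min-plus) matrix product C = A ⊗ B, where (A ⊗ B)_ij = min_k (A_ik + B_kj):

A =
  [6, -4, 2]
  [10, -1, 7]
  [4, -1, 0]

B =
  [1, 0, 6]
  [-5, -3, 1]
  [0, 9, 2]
A ⊗ B =
  [-9, -7, -3]
  [-6, -4, 0]
  [-6, -4, 0]

Apply the min-plus product entry-by-entry:
  C[0][0] = min over k of (A[0][0] + B[0][0] = 6 + 1 = 7, A[0][1] + B[1][0] = -4 + -5 = -9, A[0][2] + B[2][0] = 2 + 0 = 2) = -9 (attained at k = 1)
  C[0][1] = min over k of (A[0][0] + B[0][1] = 6 + 0 = 6, A[0][1] + B[1][1] = -4 + -3 = -7, A[0][2] + B[2][1] = 2 + 9 = 11) = -7 (attained at k = 1)
  C[0][2] = min over k of (A[0][0] + B[0][2] = 6 + 6 = 12, A[0][1] + B[1][2] = -4 + 1 = -3, A[0][2] + B[2][2] = 2 + 2 = 4) = -3 (attained at k = 1)
  C[1][0] = min over k of (A[1][0] + B[0][0] = 10 + 1 = 11, A[1][1] + B[1][0] = -1 + -5 = -6, A[1][2] + B[2][0] = 7 + 0 = 7) = -6 (attained at k = 1)
  C[1][1] = min over k of (A[1][0] + B[0][1] = 10 + 0 = 10, A[1][1] + B[1][1] = -1 + -3 = -4, A[1][2] + B[2][1] = 7 + 9 = 16) = -4 (attained at k = 1)
  C[1][2] = min over k of (A[1][0] + B[0][2] = 10 + 6 = 16, A[1][1] + B[1][2] = -1 + 1 = 0, A[1][2] + B[2][2] = 7 + 2 = 9) = 0 (attained at k = 1)
  C[2][0] = min over k of (A[2][0] + B[0][0] = 4 + 1 = 5, A[2][1] + B[1][0] = -1 + -5 = -6, A[2][2] + B[2][0] = 0 + 0 = 0) = -6 (attained at k = 1)
  C[2][1] = min over k of (A[2][0] + B[0][1] = 4 + 0 = 4, A[2][1] + B[1][1] = -1 + -3 = -4, A[2][2] + B[2][1] = 0 + 9 = 9) = -4 (attained at k = 1)
  C[2][2] = min over k of (A[2][0] + B[0][2] = 4 + 6 = 10, A[2][1] + B[1][2] = -1 + 1 = 0, A[2][2] + B[2][2] = 0 + 2 = 2) = 0 (attained at k = 1)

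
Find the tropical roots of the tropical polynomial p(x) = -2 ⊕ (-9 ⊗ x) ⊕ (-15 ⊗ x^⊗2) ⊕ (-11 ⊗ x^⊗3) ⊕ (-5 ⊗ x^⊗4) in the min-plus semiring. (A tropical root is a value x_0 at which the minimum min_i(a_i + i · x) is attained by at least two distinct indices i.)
Roots: {-6, -4, 6, 7}

Each tropical root is a break point of the lower envelope of the lines y = a_i + i · x (there are 5 lines, with slopes 0, 1, ..., 4). Only the lines that attain the minimum somewhere contribute to roots; other lines are dominated. Here the surviving (envelope) indices are i = 4, i = 3, i = 2, i = 1, i = 0.
Intersections between consecutive envelope lines give the roots: for adjacent envelope indices i < j the intersection is x = (a_i − a_j) / (j − i). Reading off the sorted break points: {-6, -4, 6, 7}.
Verification: at each break x_0, at least two indices attain the minimum of min_i(a_i + i · x_0).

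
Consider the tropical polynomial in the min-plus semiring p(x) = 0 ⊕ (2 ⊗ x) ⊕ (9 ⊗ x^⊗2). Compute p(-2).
p(-2) = 0

A tropical monomial a ⊗ x^⊗i evaluates to a + i · x. Evaluating each term at x = -2:
  Term 0 contributes 0 + 0 · -2 = 0
  Term 1 contributes 2 + 1 · -2 = 0
  Term 2 contributes 9 + 2 · -2 = 5
p(-2) = ⊕ of these = min[0, 0, 5] = 0.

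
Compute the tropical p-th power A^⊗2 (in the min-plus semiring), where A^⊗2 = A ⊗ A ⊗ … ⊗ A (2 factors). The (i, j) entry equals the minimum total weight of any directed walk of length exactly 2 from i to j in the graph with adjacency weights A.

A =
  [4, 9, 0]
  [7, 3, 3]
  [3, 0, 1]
A^⊗2 =
  [3, 0, 1]
  [6, 3, 4]
  [4, 1, 2]

Each entry (A^⊗2)_ij equals the minimum over all length-2 walks i = v_0 → v_1 → … → v_2 = j of Σ_t A[v_t][v_{t+1}]. For example, for (i, j) = (0, 2) we minimise over 3 possible intermediate vertex sequences; the minimum is 1, attained along the walk 0 → 2 → 2.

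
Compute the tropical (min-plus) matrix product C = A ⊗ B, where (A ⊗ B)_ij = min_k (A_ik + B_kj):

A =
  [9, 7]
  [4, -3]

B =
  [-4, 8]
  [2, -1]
A ⊗ B =
  [5, 6]
  [-1, -4]

Apply the min-plus product entry-by-entry:
  C[0][0] = min over k of (A[0][0] + B[0][0] = 9 + -4 = 5, A[0][1] + B[1][0] = 7 + 2 = 9) = 5 (attained at k = 0)
  C[0][1] = min over k of (A[0][0] + B[0][1] = 9 + 8 = 17, A[0][1] + B[1][1] = 7 + -1 = 6) = 6 (attained at k = 1)
  C[1][0] = min over k of (A[1][0] + B[0][0] = 4 + -4 = 0, A[1][1] + B[1][0] = -3 + 2 = -1) = -1 (attained at k = 1)
  C[1][1] = min over k of (A[1][0] + B[0][1] = 4 + 8 = 12, A[1][1] + B[1][1] = -3 + -1 = -4) = -4 (attained at k = 1)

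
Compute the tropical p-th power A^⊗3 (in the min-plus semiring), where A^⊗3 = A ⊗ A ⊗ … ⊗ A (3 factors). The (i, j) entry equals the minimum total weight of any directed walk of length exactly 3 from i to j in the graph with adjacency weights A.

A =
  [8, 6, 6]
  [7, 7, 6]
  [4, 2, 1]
A^⊗3 =
  [11, 9, 8]
  [11, 9, 8]
  [6, 4, 3]

Each entry (A^⊗3)_ij equals the minimum over all length-3 walks i = v_0 → v_1 → … → v_3 = j of Σ_t A[v_t][v_{t+1}]. For example, for (i, j) = (0, 2) we minimise over 9 possible intermediate vertex sequences; the minimum is 8, attained along the walk 0 → 2 → 2 → 2.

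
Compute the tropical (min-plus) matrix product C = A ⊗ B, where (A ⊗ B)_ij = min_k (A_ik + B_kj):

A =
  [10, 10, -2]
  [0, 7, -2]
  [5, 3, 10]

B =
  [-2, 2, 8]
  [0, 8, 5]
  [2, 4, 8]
A ⊗ B =
  [0, 2, 6]
  [-2, 2, 6]
  [3, 7, 8]

Apply the min-plus product entry-by-entry:
  C[0][0] = min over k of (A[0][0] + B[0][0] = 10 + -2 = 8, A[0][1] + B[1][0] = 10 + 0 = 10, A[0][2] + B[2][0] = -2 + 2 = 0) = 0 (attained at k = 2)
  C[0][1] = min over k of (A[0][0] + B[0][1] = 10 + 2 = 12, A[0][1] + B[1][1] = 10 + 8 = 18, A[0][2] + B[2][1] = -2 + 4 = 2) = 2 (attained at k = 2)
  C[0][2] = min over k of (A[0][0] + B[0][2] = 10 + 8 = 18, A[0][1] + B[1][2] = 10 + 5 = 15, A[0][2] + B[2][2] = -2 + 8 = 6) = 6 (attained at k = 2)
  C[1][0] = min over k of (A[1][0] + B[0][0] = 0 + -2 = -2, A[1][1] + B[1][0] = 7 + 0 = 7, A[1][2] + B[2][0] = -2 + 2 = 0) = -2 (attained at k = 0)
  C[1][1] = min over k of (A[1][0] + B[0][1] = 0 + 2 = 2, A[1][1] + B[1][1] = 7 + 8 = 15, A[1][2] + B[2][1] = -2 + 4 = 2) = 2 (attained at k = 0)
  C[1][2] = min over k of (A[1][0] + B[0][2] = 0 + 8 = 8, A[1][1] + B[1][2] = 7 + 5 = 12, A[1][2] + B[2][2] = -2 + 8 = 6) = 6 (attained at k = 2)
  C[2][0] = min over k of (A[2][0] + B[0][0] = 5 + -2 = 3, A[2][1] + B[1][0] = 3 + 0 = 3, A[2][2] + B[2][0] = 10 + 2 = 12) = 3 (attained at k = 0)
  C[2][1] = min over k of (A[2][0] + B[0][1] = 5 + 2 = 7, A[2][1] + B[1][1] = 3 + 8 = 11, A[2][2] + B[2][1] = 10 + 4 = 14) = 7 (attained at k = 0)
  C[2][2] = min over k of (A[2][0] + B[0][2] = 5 + 8 = 13, A[2][1] + B[1][2] = 3 + 5 = 8, A[2][2] + B[2][2] = 10 + 8 = 18) = 8 (attained at k = 1)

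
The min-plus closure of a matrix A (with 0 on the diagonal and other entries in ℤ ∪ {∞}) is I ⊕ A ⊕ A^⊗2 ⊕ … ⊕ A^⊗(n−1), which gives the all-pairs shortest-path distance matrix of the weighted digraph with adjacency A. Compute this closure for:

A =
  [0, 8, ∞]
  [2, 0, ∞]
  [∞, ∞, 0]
Closure =
  [0, 8, ∞]
  [2, 0, ∞]
  [∞, ∞, 0]

This is the Floyd-Warshall all-pairs shortest-path computation. For each intermediate vertex k = 0, 1, …, 2, update dist[i][j] ← min(dist[i][j], dist[i][k] + dist[k][j]). The final matrix gives, for each (i, j), the minimum total weight of any directed path from i to j (possibly empty when i = j).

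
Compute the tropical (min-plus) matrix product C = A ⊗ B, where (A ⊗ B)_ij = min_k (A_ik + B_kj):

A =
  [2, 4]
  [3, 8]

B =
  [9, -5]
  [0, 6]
A ⊗ B =
  [4, -3]
  [8, -2]

Apply the min-plus product entry-by-entry:
  C[0][0] = min over k of (A[0][0] + B[0][0] = 2 + 9 = 11, A[0][1] + B[1][0] = 4 + 0 = 4) = 4 (attained at k = 1)
  C[0][1] = min over k of (A[0][0] + B[0][1] = 2 + -5 = -3, A[0][1] + B[1][1] = 4 + 6 = 10) = -3 (attained at k = 0)
  C[1][0] = min over k of (A[1][0] + B[0][0] = 3 + 9 = 12, A[1][1] + B[1][0] = 8 + 0 = 8) = 8 (attained at k = 1)
  C[1][1] = min over k of (A[1][0] + B[0][1] = 3 + -5 = -2, A[1][1] + B[1][1] = 8 + 6 = 14) = -2 (attained at k = 0)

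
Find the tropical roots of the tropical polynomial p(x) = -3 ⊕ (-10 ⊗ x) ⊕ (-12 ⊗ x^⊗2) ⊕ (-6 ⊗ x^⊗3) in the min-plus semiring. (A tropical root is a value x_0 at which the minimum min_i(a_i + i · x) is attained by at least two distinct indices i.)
Roots: {-6, 2, 7}

Each tropical root is a break point of the lower envelope of the lines y = a_i + i · x (there are 4 lines, with slopes 0, 1, ..., 3). Only the lines that attain the minimum somewhere contribute to roots; other lines are dominated. Here the surviving (envelope) indices are i = 3, i = 2, i = 1, i = 0.
Intersections between consecutive envelope lines give the roots: for adjacent envelope indices i < j the intersection is x = (a_i − a_j) / (j − i). Reading off the sorted break points: {-6, 2, 7}.
Verification: at each break x_0, at least two indices attain the minimum of min_i(a_i + i · x_0).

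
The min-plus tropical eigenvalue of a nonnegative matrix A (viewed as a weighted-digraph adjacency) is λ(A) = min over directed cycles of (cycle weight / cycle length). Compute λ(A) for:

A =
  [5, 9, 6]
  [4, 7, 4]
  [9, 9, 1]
λ(A) = 1

Enumerate directed cycles and compute their means (weight / length). Sample:
  cycle 0 → 0: weight = 5, length = 1, mean = 5/1 ≈ 5.000
  cycle 1 → 1: weight = 7, length = 1, mean = 7/1 ≈ 7.000
  cycle 2 → 2: weight = 1, length = 1, mean = 1/1 ≈ 1.000
  cycle 0 → 1 → 0: weight = 13, length = 2, mean = 13/2 ≈ 6.500
  cycle 0 → 2 → 0: weight = 15, length = 2, mean = 15/2 ≈ 7.500
  cycle 1 → 0 → 1: weight = 13, length = 2, mean = 13/2 ≈ 6.500
Minimum mean = 1.000, attained e.g. along the cycle 2 → 2 with weight 1 and length 1. So λ(A) = 1/1 = 1.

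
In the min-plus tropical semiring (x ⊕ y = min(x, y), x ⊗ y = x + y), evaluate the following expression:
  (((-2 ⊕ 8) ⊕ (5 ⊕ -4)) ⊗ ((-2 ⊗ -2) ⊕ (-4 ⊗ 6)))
(((-2 ⊕ 8) ⊕ (5 ⊕ -4)) ⊗ ((-2 ⊗ -2) ⊕ (-4 ⊗ 6))) = -8

Expand innermost to outermost. Recall ⊕ takes the minimum of its arguments and ⊗ takes their sum. Working out the expression (((-2 ⊕ 8) ⊕ (5 ⊕ -4)) ⊗ ((-2 ⊗ -2) ⊕ (-4 ⊗ 6))) gives -8.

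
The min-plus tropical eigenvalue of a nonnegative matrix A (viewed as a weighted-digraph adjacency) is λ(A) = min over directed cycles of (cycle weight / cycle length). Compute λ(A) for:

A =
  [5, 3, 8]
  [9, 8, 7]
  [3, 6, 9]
λ(A) = 13/3

Enumerate directed cycles and compute their means (weight / length). Sample:
  cycle 0 → 0: weight = 5, length = 1, mean = 5/1 ≈ 5.000
  cycle 1 → 1: weight = 8, length = 1, mean = 8/1 ≈ 8.000
  cycle 2 → 2: weight = 9, length = 1, mean = 9/1 ≈ 9.000
  cycle 0 → 1 → 0: weight = 12, length = 2, mean = 12/2 ≈ 6.000
  cycle 0 → 2 → 0: weight = 11, length = 2, mean = 11/2 ≈ 5.500
  cycle 1 → 0 → 1: weight = 12, length = 2, mean = 12/2 ≈ 6.000
Minimum mean = 4.333, attained e.g. along the cycle 0 → 1 → 2 → 0 with weight 13 and length 3. So λ(A) = 13/3 = 13/3.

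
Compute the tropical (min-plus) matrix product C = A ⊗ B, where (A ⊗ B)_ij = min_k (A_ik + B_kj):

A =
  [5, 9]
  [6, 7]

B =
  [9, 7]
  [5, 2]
A ⊗ B =
  [14, 11]
  [12, 9]

Apply the min-plus product entry-by-entry:
  C[0][0] = min over k of (A[0][0] + B[0][0] = 5 + 9 = 14, A[0][1] + B[1][0] = 9 + 5 = 14) = 14 (attained at k = 0)
  C[0][1] = min over k of (A[0][0] + B[0][1] = 5 + 7 = 12, A[0][1] + B[1][1] = 9 + 2 = 11) = 11 (attained at k = 1)
  C[1][0] = min over k of (A[1][0] + B[0][0] = 6 + 9 = 15, A[1][1] + B[1][0] = 7 + 5 = 12) = 12 (attained at k = 1)
  C[1][1] = min over k of (A[1][0] + B[0][1] = 6 + 7 = 13, A[1][1] + B[1][1] = 7 + 2 = 9) = 9 (attained at k = 1)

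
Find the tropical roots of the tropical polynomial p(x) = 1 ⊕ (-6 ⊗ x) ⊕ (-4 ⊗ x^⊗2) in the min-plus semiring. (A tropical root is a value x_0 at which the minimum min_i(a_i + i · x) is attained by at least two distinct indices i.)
Roots: {-2, 7}

Each tropical root is a break point of the lower envelope of the lines y = a_i + i · x (there are 3 lines, with slopes 0, 1, ..., 2). Only the lines that attain the minimum somewhere contribute to roots; other lines are dominated. Here the surviving (envelope) indices are i = 2, i = 1, i = 0.
Intersections between consecutive envelope lines give the roots: for adjacent envelope indices i < j the intersection is x = (a_i − a_j) / (j − i). Reading off the sorted break points: {-2, 7}.
Verification: at each break x_0, at least two indices attain the minimum of min_i(a_i + i · x_0).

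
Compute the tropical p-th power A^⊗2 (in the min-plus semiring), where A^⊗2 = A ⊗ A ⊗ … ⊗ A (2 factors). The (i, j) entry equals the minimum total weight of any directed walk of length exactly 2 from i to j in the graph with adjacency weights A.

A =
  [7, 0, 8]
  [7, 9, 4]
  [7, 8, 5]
A^⊗2 =
  [7, 7, 4]
  [11, 7, 9]
  [12, 7, 10]

Each entry (A^⊗2)_ij equals the minimum over all length-2 walks i = v_0 → v_1 → … → v_2 = j of Σ_t A[v_t][v_{t+1}]. For example, for (i, j) = (0, 2) we minimise over 3 possible intermediate vertex sequences; the minimum is 4, attained along the walk 0 → 1 → 2.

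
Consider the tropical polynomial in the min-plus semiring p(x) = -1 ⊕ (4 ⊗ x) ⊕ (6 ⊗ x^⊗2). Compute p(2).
p(2) = -1

A tropical monomial a ⊗ x^⊗i evaluates to a + i · x. Evaluating each term at x = 2:
  Term 0 contributes -1 + 0 · 2 = -1
  Term 1 contributes 4 + 1 · 2 = 6
  Term 2 contributes 6 + 2 · 2 = 10
p(2) = ⊕ of these = min[-1, 6, 10] = -1.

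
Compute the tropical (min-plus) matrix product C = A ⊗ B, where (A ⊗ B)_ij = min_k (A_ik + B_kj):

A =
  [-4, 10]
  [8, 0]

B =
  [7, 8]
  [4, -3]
A ⊗ B =
  [3, 4]
  [4, -3]

Apply the min-plus product entry-by-entry:
  C[0][0] = min over k of (A[0][0] + B[0][0] = -4 + 7 = 3, A[0][1] + B[1][0] = 10 + 4 = 14) = 3 (attained at k = 0)
  C[0][1] = min over k of (A[0][0] + B[0][1] = -4 + 8 = 4, A[0][1] + B[1][1] = 10 + -3 = 7) = 4 (attained at k = 0)
  C[1][0] = min over k of (A[1][0] + B[0][0] = 8 + 7 = 15, A[1][1] + B[1][0] = 0 + 4 = 4) = 4 (attained at k = 1)
  C[1][1] = min over k of (A[1][0] + B[0][1] = 8 + 8 = 16, A[1][1] + B[1][1] = 0 + -3 = -3) = -3 (attained at k = 1)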